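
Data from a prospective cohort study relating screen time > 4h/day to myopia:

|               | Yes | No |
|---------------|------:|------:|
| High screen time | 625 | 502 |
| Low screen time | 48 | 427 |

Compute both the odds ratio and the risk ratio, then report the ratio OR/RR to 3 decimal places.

2.018

Cells: a = 625, b = 502, c = 48, d = 427.
OR = (625·427)/(502·48) = 266875/24096 = 11.07549
Risk in exposed = 625/1127 = 0.55457; risk in unexposed = 48/475 = 0.10105; RR = 5.48793
OR/RR = 11.07549 / 5.48793 = 2.01815
The outcome is not rare, so the OR lies further from 1 than the RR.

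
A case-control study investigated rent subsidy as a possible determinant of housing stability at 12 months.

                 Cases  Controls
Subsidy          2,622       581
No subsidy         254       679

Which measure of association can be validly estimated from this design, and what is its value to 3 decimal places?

Cells: a = 2622, b = 581, c = 254, d = 679.
This is a case-control study: participants were sampled on outcome status, so risks in the source population cannot be estimated directly — relative risk is not valid here. The odds ratio is the appropriate measure.
OR = (a·d)/(b·c) = (2622 × 679) / (581 × 254) = 1780338 / 147574 = 12.06404

12.064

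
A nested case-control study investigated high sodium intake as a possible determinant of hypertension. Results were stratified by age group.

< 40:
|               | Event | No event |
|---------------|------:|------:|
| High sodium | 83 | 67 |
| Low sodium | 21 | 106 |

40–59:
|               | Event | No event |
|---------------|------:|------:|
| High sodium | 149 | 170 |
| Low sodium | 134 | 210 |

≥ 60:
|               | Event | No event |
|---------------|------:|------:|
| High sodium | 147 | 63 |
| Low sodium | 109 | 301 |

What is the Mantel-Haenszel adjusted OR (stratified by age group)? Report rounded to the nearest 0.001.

OR_MH = Σ(aᵢdᵢ/nᵢ) / Σ(bᵢcᵢ/nᵢ), where nᵢ is the stratum total.
Stratum 1 (< 40): n = 277; a·d/n = 83·106/277 = 31.7617; b·c/n = 67·21/277 = 5.0794
Stratum 2 (40–59): n = 663; a·d/n = 149·210/663 = 47.1946; b·c/n = 170·134/663 = 34.3590
Stratum 3 (≥ 60): n = 620; a·d/n = 147·301/620 = 71.3661; b·c/n = 63·109/620 = 11.0758
OR_MH = (31.7617 + 47.1946 + 71.3661) / (5.0794 + 34.3590 + 11.0758) = 150.3224 / 50.5142 = 2.97584

2.976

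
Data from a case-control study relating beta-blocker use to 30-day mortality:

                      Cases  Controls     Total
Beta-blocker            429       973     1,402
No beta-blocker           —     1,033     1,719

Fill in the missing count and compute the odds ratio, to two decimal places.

0.66

The missing cell is in the unexposed row: 1719 − 1033 = 686.
So a = 429, b = 973, c = 686, d = 1033.
OR = (a·d)/(b·c) = (429 × 1033) / (973 × 686) = 443157 / 667478 = 0.66393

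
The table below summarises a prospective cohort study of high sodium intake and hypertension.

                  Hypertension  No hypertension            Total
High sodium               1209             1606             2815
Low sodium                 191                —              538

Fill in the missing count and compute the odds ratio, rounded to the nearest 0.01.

The missing cell is in the unexposed row: 538 − 191 = 347.
So a = 1209, b = 1606, c = 191, d = 347.
OR = (a·d)/(b·c) = (1209 × 347) / (1606 × 191) = 419523 / 306746 = 1.36766

1.37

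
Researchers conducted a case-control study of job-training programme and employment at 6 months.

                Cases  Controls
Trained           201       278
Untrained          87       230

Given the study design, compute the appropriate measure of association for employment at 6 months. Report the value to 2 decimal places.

Cells: a = 201, b = 278, c = 87, d = 230.
This is a case-control study: participants were sampled on outcome status, so risks in the source population cannot be estimated directly — relative risk is not valid here. The odds ratio is the appropriate measure.
OR = (a·d)/(b·c) = (201 × 230) / (278 × 87) = 46230 / 24186 = 1.91144

1.91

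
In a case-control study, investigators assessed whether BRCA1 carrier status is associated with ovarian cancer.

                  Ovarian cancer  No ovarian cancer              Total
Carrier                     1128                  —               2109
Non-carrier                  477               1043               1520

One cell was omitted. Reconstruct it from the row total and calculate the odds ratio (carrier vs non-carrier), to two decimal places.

The missing cell is in the exposed row: 2109 − 1128 = 981.
So a = 1128, b = 981, c = 477, d = 1043.
OR = (a·d)/(b·c) = (1128 × 1043) / (981 × 477) = 1176504 / 467937 = 2.51424

2.51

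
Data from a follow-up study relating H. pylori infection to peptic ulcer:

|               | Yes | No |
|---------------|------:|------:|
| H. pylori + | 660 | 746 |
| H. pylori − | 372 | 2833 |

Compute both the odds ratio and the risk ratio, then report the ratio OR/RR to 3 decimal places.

Cells: a = 660, b = 746, c = 372, d = 2833.
OR = (660·2833)/(746·372) = 1869780/277512 = 6.73765
Risk in exposed = 660/1406 = 0.46942; risk in unexposed = 372/3205 = 0.11607; RR = 4.04430
OR/RR = 6.73765 / 4.04430 = 1.66596
The outcome is not rare, so the OR lies further from 1 than the RR.

1.666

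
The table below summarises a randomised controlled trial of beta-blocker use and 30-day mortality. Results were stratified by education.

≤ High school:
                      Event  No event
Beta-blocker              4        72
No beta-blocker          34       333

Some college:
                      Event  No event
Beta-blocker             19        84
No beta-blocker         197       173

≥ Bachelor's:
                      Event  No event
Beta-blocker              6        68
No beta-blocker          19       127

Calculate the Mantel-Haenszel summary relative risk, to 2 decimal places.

RR_MH = Σ(aᵢ·n₀ᵢ/nᵢ) / Σ(cᵢ·n₁ᵢ/nᵢ), with n₁ᵢ = aᵢ+bᵢ (exposed), n₀ᵢ = cᵢ+dᵢ (unexposed), nᵢ = n₁ᵢ+n₀ᵢ.
Stratum 1 (≤ High school): n₁ = 76, n₀ = 367, n = 443; a·n₀/n = 4·367/443 = 3.3138; c·n₁/n = 34·76/443 = 5.8330
Stratum 2 (Some college): n₁ = 103, n₀ = 370, n = 473; a·n₀/n = 19·370/473 = 14.8626; c·n₁/n = 197·103/473 = 42.8985
Stratum 3 (≥ Bachelor's): n₁ = 74, n₀ = 146, n = 220; a·n₀/n = 6·146/220 = 3.9818; c·n₁/n = 19·74/220 = 6.3909
RR_MH = (3.3138 + 14.8626 + 3.9818) / (5.8330 + 42.8985 + 6.3909) = 22.1582 / 55.1224 = 0.40198

0.40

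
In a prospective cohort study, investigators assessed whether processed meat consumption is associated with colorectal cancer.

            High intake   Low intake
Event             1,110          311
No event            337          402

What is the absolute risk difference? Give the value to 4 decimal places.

Reading the table with exposure as columns: a = 1110 (High intake, case), b = 337 (High intake, non-case), c = 311 (Low intake, case), d = 402.
Risk in exposed = 1110/1447 = 0.767104; risk in unexposed = 311/713 = 0.436185.
Risk difference = 0.767104 − 0.436185 = 0.330919

0.3309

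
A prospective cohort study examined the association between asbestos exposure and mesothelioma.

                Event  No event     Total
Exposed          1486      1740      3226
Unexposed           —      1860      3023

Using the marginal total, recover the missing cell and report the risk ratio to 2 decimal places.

1.20

The missing cell is in the unexposed row: 3023 − 1860 = 1163.
So a = 1486, b = 1740, c = 1163, d = 1860.
RR = [a/(a+b)] / [c/(c+d)] = (1486/3226) / (1163/3023) = 0.46063/0.38472 = 1.19733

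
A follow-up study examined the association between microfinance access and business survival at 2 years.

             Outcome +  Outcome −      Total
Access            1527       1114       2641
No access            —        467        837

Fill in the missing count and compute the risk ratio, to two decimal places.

The missing cell is in the unexposed row: 837 − 467 = 370.
So a = 1527, b = 1114, c = 370, d = 467.
RR = [a/(a+b)] / [c/(c+d)] = (1527/2641) / (370/837) = 0.57819/0.44205 = 1.30796

1.31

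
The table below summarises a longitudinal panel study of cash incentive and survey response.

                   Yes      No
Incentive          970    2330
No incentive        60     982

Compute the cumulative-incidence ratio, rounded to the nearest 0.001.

5.105

Cells: a = 970, b = 2330, c = 60, d = 982.
Risk in exposed = 970/3300 = 0.29394; risk in unexposed = 60/1042 = 0.05758.
RR = 0.29394 / 0.05758 = 5.10475
The risk among the exposed is 5.10 times that among the unexposed.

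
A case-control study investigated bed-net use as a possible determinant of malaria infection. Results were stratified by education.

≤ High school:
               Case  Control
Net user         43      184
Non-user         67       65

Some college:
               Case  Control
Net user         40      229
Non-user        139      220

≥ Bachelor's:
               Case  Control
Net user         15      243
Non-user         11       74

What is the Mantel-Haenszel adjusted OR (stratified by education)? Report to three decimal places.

OR_MH = Σ(aᵢdᵢ/nᵢ) / Σ(bᵢcᵢ/nᵢ), where nᵢ is the stratum total.
Stratum 1 (≤ High school): n = 359; a·d/n = 43·65/359 = 7.7855; b·c/n = 184·67/359 = 34.3398
Stratum 2 (Some college): n = 628; a·d/n = 40·220/628 = 14.0127; b·c/n = 229·139/628 = 50.6863
Stratum 3 (≥ Bachelor's): n = 343; a·d/n = 15·74/343 = 3.2362; b·c/n = 243·11/343 = 7.7930
OR_MH = (7.7855 + 14.0127 + 3.2362) / (34.3398 + 50.6863 + 7.7930) = 25.0344 / 92.8191 = 0.26971

0.270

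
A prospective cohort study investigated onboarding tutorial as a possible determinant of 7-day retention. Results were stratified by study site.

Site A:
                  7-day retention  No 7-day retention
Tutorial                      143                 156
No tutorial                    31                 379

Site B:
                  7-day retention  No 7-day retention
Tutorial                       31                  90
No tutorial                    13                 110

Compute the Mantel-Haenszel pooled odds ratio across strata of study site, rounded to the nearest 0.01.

7.78

OR_MH = Σ(aᵢdᵢ/nᵢ) / Σ(bᵢcᵢ/nᵢ), where nᵢ is the stratum total.
Stratum 1 (Site A): n = 709; a·d/n = 143·379/709 = 76.4415; b·c/n = 156·31/709 = 6.8209
Stratum 2 (Site B): n = 244; a·d/n = 31·110/244 = 13.9754; b·c/n = 90·13/244 = 4.7951
OR_MH = (76.4415 + 13.9754) / (6.8209 + 4.7951) = 90.4169 / 11.6160 = 7.78385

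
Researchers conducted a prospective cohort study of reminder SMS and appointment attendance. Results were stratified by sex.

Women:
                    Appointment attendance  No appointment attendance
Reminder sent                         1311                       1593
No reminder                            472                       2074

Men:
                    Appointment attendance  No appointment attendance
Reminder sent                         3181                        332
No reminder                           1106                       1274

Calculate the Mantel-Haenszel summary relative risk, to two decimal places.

2.08

RR_MH = Σ(aᵢ·n₀ᵢ/nᵢ) / Σ(cᵢ·n₁ᵢ/nᵢ), with n₁ᵢ = aᵢ+bᵢ (exposed), n₀ᵢ = cᵢ+dᵢ (unexposed), nᵢ = n₁ᵢ+n₀ᵢ.
Stratum 1 (Women): n₁ = 2904, n₀ = 2546, n = 5450; a·n₀/n = 1311·2546/5450 = 612.4415; c·n₁/n = 472·2904/5450 = 251.5024
Stratum 2 (Men): n₁ = 3513, n₀ = 2380, n = 5893; a·n₀/n = 3181·2380/5893 = 1284.7073; c·n₁/n = 1106·3513/5893 = 659.3209
RR_MH = (612.4415 + 1284.7073) / (251.5024 + 659.3209) = 1897.1487 / 910.8233 = 2.08289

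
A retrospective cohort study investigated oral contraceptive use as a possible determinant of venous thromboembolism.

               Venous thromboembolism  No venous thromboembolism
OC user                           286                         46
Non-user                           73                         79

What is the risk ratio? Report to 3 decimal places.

1.794

Cells: a = 286, b = 46, c = 73, d = 79.
Risk in exposed = 286/332 = 0.86145; risk in unexposed = 73/152 = 0.48026.
RR = 0.86145 / 0.48026 = 1.79370
The risk among the exposed is 1.79 times that among the unexposed.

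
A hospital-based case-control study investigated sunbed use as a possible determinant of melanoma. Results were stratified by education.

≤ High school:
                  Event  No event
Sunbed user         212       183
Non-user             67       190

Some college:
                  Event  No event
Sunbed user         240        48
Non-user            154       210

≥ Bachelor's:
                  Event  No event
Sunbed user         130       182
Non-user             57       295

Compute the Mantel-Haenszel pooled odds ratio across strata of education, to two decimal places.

4.30

OR_MH = Σ(aᵢdᵢ/nᵢ) / Σ(bᵢcᵢ/nᵢ), where nᵢ is the stratum total.
Stratum 1 (≤ High school): n = 652; a·d/n = 212·190/652 = 61.7791; b·c/n = 183·67/652 = 18.8052
Stratum 2 (Some college): n = 652; a·d/n = 240·210/652 = 77.3006; b·c/n = 48·154/652 = 11.3374
Stratum 3 (≥ Bachelor's): n = 664; a·d/n = 130·295/664 = 57.7560; b·c/n = 182·57/664 = 15.6235
OR_MH = (61.7791 + 77.3006 + 57.7560) / (18.8052 + 11.3374 + 15.6235) = 196.8358 / 45.7661 = 4.30090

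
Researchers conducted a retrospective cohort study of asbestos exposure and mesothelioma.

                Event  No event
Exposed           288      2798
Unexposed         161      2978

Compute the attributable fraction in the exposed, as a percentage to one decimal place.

45.0

Cells: a = 288, b = 2798, c = 161, d = 2978.
Risk in exposed = 288/3086 = 0.09332; risk in unexposed = 161/3139 = 0.05129.
RR = 0.09332/0.05129 = 1.81954
AR% = (RR − 1)/RR × 100 = (1.81954 − 1)/1.81954 × 100 = 45.0411%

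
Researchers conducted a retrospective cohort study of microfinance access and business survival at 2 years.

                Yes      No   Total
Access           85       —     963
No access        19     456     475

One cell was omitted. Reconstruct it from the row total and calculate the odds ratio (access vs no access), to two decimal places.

The missing cell is in the exposed row: 963 − 85 = 878.
So a = 85, b = 878, c = 19, d = 456.
OR = (a·d)/(b·c) = (85 × 456) / (878 × 19) = 38760 / 16682 = 2.32346

2.32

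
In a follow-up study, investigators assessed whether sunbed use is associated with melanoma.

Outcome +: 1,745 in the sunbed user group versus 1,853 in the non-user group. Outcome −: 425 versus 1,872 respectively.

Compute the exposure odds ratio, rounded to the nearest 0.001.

4.148

From the description: a = 1745, b = 425, c = 1853, d = 1872.
OR = (a·d)/(b·c) = (1745 × 1872) / (425 × 1853) = 3266640 / 787525 = 4.14798
The odds of melanoma are about 4.15 times as high in the sunbed user group.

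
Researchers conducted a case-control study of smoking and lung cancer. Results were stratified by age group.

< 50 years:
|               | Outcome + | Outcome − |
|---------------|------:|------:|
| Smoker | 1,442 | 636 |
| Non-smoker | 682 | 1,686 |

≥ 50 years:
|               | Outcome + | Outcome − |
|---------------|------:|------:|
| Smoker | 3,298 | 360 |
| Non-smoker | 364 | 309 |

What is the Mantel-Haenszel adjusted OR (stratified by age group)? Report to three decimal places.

OR_MH = Σ(aᵢdᵢ/nᵢ) / Σ(bᵢcᵢ/nᵢ), where nᵢ is the stratum total.
Stratum 1 (< 50 years): n = 4446; a·d/n = 1442·1686/4446 = 546.8313; b·c/n = 636·682/4446 = 97.5601
Stratum 2 (≥ 50 years): n = 4331; a·d/n = 3298·309/4331 = 235.2995; b·c/n = 360·364/4331 = 30.2563
OR_MH = (546.8313 + 235.2995) / (97.5601 + 30.2563) = 782.1308 / 127.8163 = 6.11918

6.119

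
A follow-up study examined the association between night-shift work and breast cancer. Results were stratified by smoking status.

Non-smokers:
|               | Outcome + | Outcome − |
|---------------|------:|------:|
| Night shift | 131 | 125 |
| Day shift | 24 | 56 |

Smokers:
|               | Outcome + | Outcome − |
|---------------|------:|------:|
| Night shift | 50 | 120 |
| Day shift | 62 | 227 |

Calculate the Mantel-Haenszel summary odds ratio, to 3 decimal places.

1.852

OR_MH = Σ(aᵢdᵢ/nᵢ) / Σ(bᵢcᵢ/nᵢ), where nᵢ is the stratum total.
Stratum 1 (Non-smokers): n = 336; a·d/n = 131·56/336 = 21.8333; b·c/n = 125·24/336 = 8.9286
Stratum 2 (Smokers): n = 459; a·d/n = 50·227/459 = 24.7277; b·c/n = 120·62/459 = 16.2092
OR_MH = (21.8333 + 24.7277) / (8.9286 + 16.2092) = 46.5610 / 25.1377 = 1.85224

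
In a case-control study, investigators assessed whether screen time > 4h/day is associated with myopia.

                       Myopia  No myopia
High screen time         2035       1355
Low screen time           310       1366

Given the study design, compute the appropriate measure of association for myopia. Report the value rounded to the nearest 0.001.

6.618

Cells: a = 2035, b = 1355, c = 310, d = 1366.
This is a case-control study: participants were sampled on outcome status, so risks in the source population cannot be estimated directly — relative risk is not valid here. The odds ratio is the appropriate measure.
OR = (a·d)/(b·c) = (2035 × 1366) / (1355 × 310) = 2779810 / 420050 = 6.61781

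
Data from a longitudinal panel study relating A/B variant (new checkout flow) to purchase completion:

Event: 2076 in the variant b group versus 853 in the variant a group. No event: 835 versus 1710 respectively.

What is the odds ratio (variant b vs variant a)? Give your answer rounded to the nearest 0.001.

From the description: a = 2076, b = 835, c = 853, d = 1710.
OR = (a·d)/(b·c) = (2076 × 1710) / (835 × 853) = 3549960 / 712255 = 4.98411
The odds of purchase completion are about 4.98 times as high in the variant b group.

4.984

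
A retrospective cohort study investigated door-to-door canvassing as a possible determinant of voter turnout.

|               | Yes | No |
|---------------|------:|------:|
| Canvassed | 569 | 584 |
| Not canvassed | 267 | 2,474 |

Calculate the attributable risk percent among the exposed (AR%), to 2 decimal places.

Cells: a = 569, b = 584, c = 267, d = 2474.
Risk in exposed = 569/1153 = 0.49350; risk in unexposed = 267/2741 = 0.09741.
RR = 0.49350/0.09741 = 5.06618
AR% = (RR − 1)/RR × 100 = (5.06618 − 1)/5.06618 × 100 = 80.2613%

80.26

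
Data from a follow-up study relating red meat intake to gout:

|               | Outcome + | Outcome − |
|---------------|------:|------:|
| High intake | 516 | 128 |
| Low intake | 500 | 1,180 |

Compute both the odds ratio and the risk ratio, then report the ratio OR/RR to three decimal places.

Cells: a = 516, b = 128, c = 500, d = 1180.
OR = (516·1180)/(128·500) = 608880/64000 = 9.51375
Risk in exposed = 516/644 = 0.80124; risk in unexposed = 500/1680 = 0.29762; RR = 2.69217
OR/RR = 9.51375 / 2.69217 = 3.53385
The outcome is not rare, so the OR lies further from 1 than the RR.

3.534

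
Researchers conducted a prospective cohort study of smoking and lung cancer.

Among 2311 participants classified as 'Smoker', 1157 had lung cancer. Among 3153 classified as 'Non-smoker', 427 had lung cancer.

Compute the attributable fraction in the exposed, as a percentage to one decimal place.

From the description: a = 1157, b = 1154, c = 427, d = 2726.
Risk in exposed = 1157/2311 = 0.50065; risk in unexposed = 427/3153 = 0.13543.
RR = 0.50065/0.13543 = 3.69683
AR% = (RR − 1)/RR × 100 = (3.69683 − 1)/3.69683 × 100 = 72.9498%

72.9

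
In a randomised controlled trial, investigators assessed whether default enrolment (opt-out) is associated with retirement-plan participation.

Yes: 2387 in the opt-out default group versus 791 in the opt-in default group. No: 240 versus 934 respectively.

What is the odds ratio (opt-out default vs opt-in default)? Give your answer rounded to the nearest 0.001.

11.744

From the description: a = 2387, b = 240, c = 791, d = 934.
OR = (a·d)/(b·c) = (2387 × 934) / (240 × 791) = 2229458 / 189840 = 11.74388
The odds of retirement-plan participation are about 11.74 times as high in the opt-out default group.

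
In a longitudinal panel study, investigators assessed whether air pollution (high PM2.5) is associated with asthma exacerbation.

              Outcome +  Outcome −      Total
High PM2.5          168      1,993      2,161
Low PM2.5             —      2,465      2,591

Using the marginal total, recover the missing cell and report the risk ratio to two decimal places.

The missing cell is in the unexposed row: 2591 − 2465 = 126.
So a = 168, b = 1993, c = 126, d = 2465.
RR = [a/(a+b)] / [c/(c+d)] = (168/2161) / (126/2591) = 0.07774/0.04863 = 1.59864

1.60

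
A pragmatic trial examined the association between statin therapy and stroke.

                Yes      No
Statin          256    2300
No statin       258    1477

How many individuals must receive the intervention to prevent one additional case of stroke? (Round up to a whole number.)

Risk in treated group = 256/2556 = 0.10016; risk in control = 258/1735 = 0.14870.
Absolute risk reduction = 0.14870 − 0.10016 = 0.04855
NNT = 1 / ARR = 1 / 0.04855 = 20.599 → round up → 21

21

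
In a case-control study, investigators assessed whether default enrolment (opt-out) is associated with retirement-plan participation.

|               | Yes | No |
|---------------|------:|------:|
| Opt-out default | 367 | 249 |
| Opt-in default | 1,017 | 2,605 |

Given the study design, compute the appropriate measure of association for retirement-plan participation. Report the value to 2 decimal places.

3.78

Cells: a = 367, b = 249, c = 1017, d = 2605.
This is a case-control study: participants were sampled on outcome status, so risks in the source population cannot be estimated directly — relative risk is not valid here. The odds ratio is the appropriate measure.
OR = (a·d)/(b·c) = (367 × 2605) / (249 × 1017) = 956035 / 253233 = 3.77532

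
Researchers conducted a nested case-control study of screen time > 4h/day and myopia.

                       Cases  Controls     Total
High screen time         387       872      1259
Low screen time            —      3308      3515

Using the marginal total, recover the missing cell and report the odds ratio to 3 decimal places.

7.092

The missing cell is in the unexposed row: 3515 − 3308 = 207.
So a = 387, b = 872, c = 207, d = 3308.
OR = (a·d)/(b·c) = (387 × 3308) / (872 × 207) = 1280196 / 180504 = 7.09234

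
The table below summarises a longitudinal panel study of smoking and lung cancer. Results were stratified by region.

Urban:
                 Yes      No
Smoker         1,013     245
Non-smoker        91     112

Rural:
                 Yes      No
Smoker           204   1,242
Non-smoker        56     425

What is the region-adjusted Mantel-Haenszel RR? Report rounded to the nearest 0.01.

1.59

RR_MH = Σ(aᵢ·n₀ᵢ/nᵢ) / Σ(cᵢ·n₁ᵢ/nᵢ), with n₁ᵢ = aᵢ+bᵢ (exposed), n₀ᵢ = cᵢ+dᵢ (unexposed), nᵢ = n₁ᵢ+n₀ᵢ.
Stratum 1 (Urban): n₁ = 1258, n₀ = 203, n = 1461; a·n₀/n = 1013·203/1461 = 140.7522; c·n₁/n = 91·1258/1461 = 78.3559
Stratum 2 (Rural): n₁ = 1446, n₀ = 481, n = 1927; a·n₀/n = 204·481/1927 = 50.9206; c·n₁/n = 56·1446/1927 = 42.0218
RR_MH = (140.7522 + 50.9206) / (78.3559 + 42.0218) = 191.6728 / 120.3777 = 1.59226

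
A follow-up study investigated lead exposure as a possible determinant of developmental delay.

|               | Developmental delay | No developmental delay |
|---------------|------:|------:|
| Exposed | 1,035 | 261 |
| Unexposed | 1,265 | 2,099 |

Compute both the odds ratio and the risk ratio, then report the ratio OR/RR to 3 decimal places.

Cells: a = 1035, b = 261, c = 1265, d = 2099.
OR = (1035·2099)/(261·1265) = 2172465/330165 = 6.57994
Risk in exposed = 1035/1296 = 0.79861; risk in unexposed = 1265/3364 = 0.37604; RR = 2.12374
OR/RR = 6.57994 / 2.12374 = 3.09828
The outcome is not rare, so the OR lies further from 1 than the RR.

3.098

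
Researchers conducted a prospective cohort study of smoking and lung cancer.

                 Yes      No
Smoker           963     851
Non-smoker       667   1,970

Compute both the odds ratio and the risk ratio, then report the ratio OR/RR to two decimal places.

1.59

Cells: a = 963, b = 851, c = 667, d = 1970.
OR = (963·1970)/(851·667) = 1897110/567617 = 3.34224
Risk in exposed = 963/1814 = 0.53087; risk in unexposed = 667/2637 = 0.25294; RR = 2.09881
OR/RR = 3.34224 / 2.09881 = 1.59244
The outcome is not rare, so the OR lies further from 1 than the RR.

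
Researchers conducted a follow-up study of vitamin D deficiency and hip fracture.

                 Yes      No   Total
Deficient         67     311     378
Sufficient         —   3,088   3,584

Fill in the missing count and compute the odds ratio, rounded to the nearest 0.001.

The missing cell is in the unexposed row: 3584 − 3088 = 496.
So a = 67, b = 311, c = 496, d = 3088.
OR = (a·d)/(b·c) = (67 × 3088) / (311 × 496) = 206896 / 154256 = 1.34125

1.341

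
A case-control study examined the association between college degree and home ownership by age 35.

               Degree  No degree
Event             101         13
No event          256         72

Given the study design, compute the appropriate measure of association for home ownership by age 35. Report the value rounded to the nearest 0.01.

2.19

Reading the table with exposure as columns: a = 101 (Degree, case), b = 256 (Degree, non-case), c = 13 (No degree, case), d = 72.
This is a case-control study: participants were sampled on outcome status, so risks in the source population cannot be estimated directly — relative risk is not valid here. The odds ratio is the appropriate measure.
OR = (a·d)/(b·c) = (101 × 72) / (256 × 13) = 7272 / 3328 = 2.18510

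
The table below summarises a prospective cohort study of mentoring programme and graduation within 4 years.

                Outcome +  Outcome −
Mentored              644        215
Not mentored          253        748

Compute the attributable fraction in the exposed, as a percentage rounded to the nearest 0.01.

Cells: a = 644, b = 215, c = 253, d = 748.
Risk in exposed = 644/859 = 0.74971; risk in unexposed = 253/1001 = 0.25275.
RR = 0.74971/0.25275 = 2.96624
AR% = (RR − 1)/RR × 100 = (2.96624 − 1)/2.96624 × 100 = 66.2873%

66.29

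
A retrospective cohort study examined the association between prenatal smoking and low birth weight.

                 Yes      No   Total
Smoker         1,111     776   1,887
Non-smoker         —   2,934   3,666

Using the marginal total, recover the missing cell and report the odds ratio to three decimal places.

The missing cell is in the unexposed row: 3666 − 2934 = 732.
So a = 1111, b = 776, c = 732, d = 2934.
OR = (a·d)/(b·c) = (1111 × 2934) / (776 × 732) = 3259674 / 568032 = 5.73854

5.739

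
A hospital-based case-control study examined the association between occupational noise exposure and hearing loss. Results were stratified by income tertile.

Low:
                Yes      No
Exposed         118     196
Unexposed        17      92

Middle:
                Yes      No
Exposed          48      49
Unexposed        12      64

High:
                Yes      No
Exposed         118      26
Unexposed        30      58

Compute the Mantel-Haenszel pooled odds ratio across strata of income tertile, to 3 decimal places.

OR_MH = Σ(aᵢdᵢ/nᵢ) / Σ(bᵢcᵢ/nᵢ), where nᵢ is the stratum total.
Stratum 1 (Low): n = 423; a·d/n = 118·92/423 = 25.6643; b·c/n = 196·17/423 = 7.8771
Stratum 2 (Middle): n = 173; a·d/n = 48·64/173 = 17.7572; b·c/n = 49·12/173 = 3.3988
Stratum 3 (High): n = 232; a·d/n = 118·58/232 = 29.5000; b·c/n = 26·30/232 = 3.3621
OR_MH = (25.6643 + 17.7572 + 29.5000) / (7.8771 + 3.3988 + 3.3621) = 72.9215 / 14.6380 = 4.98167

4.982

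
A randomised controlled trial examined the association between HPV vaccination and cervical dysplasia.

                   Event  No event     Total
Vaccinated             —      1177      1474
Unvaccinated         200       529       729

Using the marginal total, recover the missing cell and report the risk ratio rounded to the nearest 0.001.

The missing cell is in the exposed row: 1474 − 1177 = 297.
So a = 297, b = 1177, c = 200, d = 529.
RR = [a/(a+b)] / [c/(c+d)] = (297/1474) / (200/729) = 0.20149/0.27435 = 0.73444

0.734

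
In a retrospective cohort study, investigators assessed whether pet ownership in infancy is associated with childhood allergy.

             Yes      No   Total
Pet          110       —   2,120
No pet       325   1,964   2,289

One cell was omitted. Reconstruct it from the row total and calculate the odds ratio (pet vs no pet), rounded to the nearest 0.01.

The missing cell is in the exposed row: 2120 − 110 = 2010.
So a = 110, b = 2010, c = 325, d = 1964.
OR = (a·d)/(b·c) = (110 × 1964) / (2010 × 325) = 216040 / 653250 = 0.33072

0.33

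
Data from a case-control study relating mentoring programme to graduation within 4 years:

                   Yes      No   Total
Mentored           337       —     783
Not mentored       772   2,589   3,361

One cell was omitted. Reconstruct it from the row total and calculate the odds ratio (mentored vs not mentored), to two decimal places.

The missing cell is in the exposed row: 783 − 337 = 446.
So a = 337, b = 446, c = 772, d = 2589.
OR = (a·d)/(b·c) = (337 × 2589) / (446 × 772) = 872493 / 344312 = 2.53402

2.53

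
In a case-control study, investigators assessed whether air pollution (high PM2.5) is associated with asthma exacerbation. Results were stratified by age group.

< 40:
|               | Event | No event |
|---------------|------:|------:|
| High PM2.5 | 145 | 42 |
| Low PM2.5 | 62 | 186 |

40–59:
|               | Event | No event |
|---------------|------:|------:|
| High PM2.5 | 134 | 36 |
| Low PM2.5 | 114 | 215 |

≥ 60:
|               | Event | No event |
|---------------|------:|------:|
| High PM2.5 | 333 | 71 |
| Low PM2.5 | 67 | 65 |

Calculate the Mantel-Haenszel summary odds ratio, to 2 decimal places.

OR_MH = Σ(aᵢdᵢ/nᵢ) / Σ(bᵢcᵢ/nᵢ), where nᵢ is the stratum total.
Stratum 1 (< 40): n = 435; a·d/n = 145·186/435 = 62.0000; b·c/n = 42·62/435 = 5.9862
Stratum 2 (40–59): n = 499; a·d/n = 134·215/499 = 57.7355; b·c/n = 36·114/499 = 8.2244
Stratum 3 (≥ 60): n = 536; a·d/n = 333·65/536 = 40.3825; b·c/n = 71·67/536 = 8.8750
OR_MH = (62.0000 + 57.7355 + 40.3825) / (5.9862 + 8.2244 + 8.8750) = 160.1179 / 23.0857 = 6.93582

6.94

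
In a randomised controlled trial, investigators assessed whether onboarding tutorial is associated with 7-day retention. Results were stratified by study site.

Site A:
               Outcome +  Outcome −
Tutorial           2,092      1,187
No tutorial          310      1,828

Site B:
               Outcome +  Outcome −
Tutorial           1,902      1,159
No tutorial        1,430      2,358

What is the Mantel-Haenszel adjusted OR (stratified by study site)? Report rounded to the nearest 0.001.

4.391

OR_MH = Σ(aᵢdᵢ/nᵢ) / Σ(bᵢcᵢ/nᵢ), where nᵢ is the stratum total.
Stratum 1 (Site A): n = 5417; a·d/n = 2092·1828/5417 = 705.9583; b·c/n = 1187·310/5417 = 67.9287
Stratum 2 (Site B): n = 6849; a·d/n = 1902·2358/6849 = 654.8279; b·c/n = 1159·1430/6849 = 241.9872
OR_MH = (705.9583 + 654.8279) / (67.9287 + 241.9872) = 1360.7861 / 309.9159 = 4.39082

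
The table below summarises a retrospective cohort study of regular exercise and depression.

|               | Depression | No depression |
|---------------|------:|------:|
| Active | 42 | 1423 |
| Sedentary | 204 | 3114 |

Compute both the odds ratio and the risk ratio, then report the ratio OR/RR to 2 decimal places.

0.97

Cells: a = 42, b = 1423, c = 204, d = 3114.
OR = (42·3114)/(1423·204) = 130788/290292 = 0.45054
Risk in exposed = 42/1465 = 0.02867; risk in unexposed = 204/3318 = 0.06148; RR = 0.46629
OR/RR = 0.45054 / 0.46629 = 0.96622
The outcome is rare in both groups, so OR ≈ RR (ratio near 1).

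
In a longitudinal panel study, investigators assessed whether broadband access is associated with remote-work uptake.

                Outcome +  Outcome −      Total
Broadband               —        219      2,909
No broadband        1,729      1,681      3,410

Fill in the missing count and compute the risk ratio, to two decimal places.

The missing cell is in the exposed row: 2909 − 219 = 2690.
So a = 2690, b = 219, c = 1729, d = 1681.
RR = [a/(a+b)] / [c/(c+d)] = (2690/2909) / (1729/3410) = 0.92472/0.50704 = 1.82376

1.82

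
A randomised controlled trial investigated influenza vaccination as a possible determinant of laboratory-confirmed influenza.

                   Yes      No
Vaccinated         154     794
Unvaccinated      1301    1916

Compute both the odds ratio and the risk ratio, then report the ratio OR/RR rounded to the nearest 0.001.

0.711

Cells: a = 154, b = 794, c = 1301, d = 1916.
OR = (154·1916)/(794·1301) = 295064/1032994 = 0.28564
Risk in exposed = 154/948 = 0.16245; risk in unexposed = 1301/3217 = 0.40441; RR = 0.40169
OR/RR = 0.28564 / 0.40169 = 0.71110
The outcome is not rare, so the OR lies further from 1 than the RR.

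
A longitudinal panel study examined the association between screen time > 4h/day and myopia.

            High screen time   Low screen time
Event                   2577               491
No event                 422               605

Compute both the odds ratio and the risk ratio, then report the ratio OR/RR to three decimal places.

Reading the table with exposure as columns: a = 2577 (High screen time, case), b = 422 (High screen time, non-case), c = 491 (Low screen time, case), d = 605.
OR = (2577·605)/(422·491) = 1559085/207202 = 7.52447
Risk in exposed = 2577/2999 = 0.85929; risk in unexposed = 491/1096 = 0.44799; RR = 1.91808
OR/RR = 7.52447 / 1.91808 = 3.92291
The outcome is not rare, so the OR lies further from 1 than the RR.

3.923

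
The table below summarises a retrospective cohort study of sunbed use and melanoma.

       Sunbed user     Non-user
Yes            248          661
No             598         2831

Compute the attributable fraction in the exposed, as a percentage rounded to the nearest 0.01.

Reading the table with exposure as columns: a = 248 (Sunbed user, case), b = 598 (Sunbed user, non-case), c = 661 (Non-user, case), d = 2831.
Risk in exposed = 248/846 = 0.29314; risk in unexposed = 661/3492 = 0.18929.
RR = 0.29314/0.18929 = 1.54865
AR% = (RR − 1)/RR × 100 = (1.54865 − 1)/1.54865 × 100 = 35.4278%

35.43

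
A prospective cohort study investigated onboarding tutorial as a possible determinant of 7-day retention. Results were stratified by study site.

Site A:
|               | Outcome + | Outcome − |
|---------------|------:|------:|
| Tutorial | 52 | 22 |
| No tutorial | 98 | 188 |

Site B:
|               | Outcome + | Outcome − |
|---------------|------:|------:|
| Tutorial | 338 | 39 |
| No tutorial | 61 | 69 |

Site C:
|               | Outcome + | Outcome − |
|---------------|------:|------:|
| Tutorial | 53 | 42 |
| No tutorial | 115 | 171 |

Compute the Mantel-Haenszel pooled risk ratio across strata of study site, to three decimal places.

1.781

RR_MH = Σ(aᵢ·n₀ᵢ/nᵢ) / Σ(cᵢ·n₁ᵢ/nᵢ), with n₁ᵢ = aᵢ+bᵢ (exposed), n₀ᵢ = cᵢ+dᵢ (unexposed), nᵢ = n₁ᵢ+n₀ᵢ.
Stratum 1 (Site A): n₁ = 74, n₀ = 286, n = 360; a·n₀/n = 52·286/360 = 41.3111; c·n₁/n = 98·74/360 = 20.1444
Stratum 2 (Site B): n₁ = 377, n₀ = 130, n = 507; a·n₀/n = 338·130/507 = 86.6667; c·n₁/n = 61·377/507 = 45.3590
Stratum 3 (Site C): n₁ = 95, n₀ = 286, n = 381; a·n₀/n = 53·286/381 = 39.7848; c·n₁/n = 115·95/381 = 28.6745
RR_MH = (41.3111 + 86.6667 + 39.7848) / (20.1444 + 45.3590 + 28.6745) = 167.7626 / 94.1780 = 1.78134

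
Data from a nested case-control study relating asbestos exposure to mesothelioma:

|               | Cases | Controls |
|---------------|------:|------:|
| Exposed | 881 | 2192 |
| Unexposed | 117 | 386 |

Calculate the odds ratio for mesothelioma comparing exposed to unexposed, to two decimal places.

Cells: a = 881, b = 2192, c = 117, d = 386.
OR = (a·d)/(b·c) = (881 × 386) / (2192 × 117) = 340066 / 256464 = 1.32598
The odds of mesothelioma are about 1.33 times as high in the exposed group.

1.33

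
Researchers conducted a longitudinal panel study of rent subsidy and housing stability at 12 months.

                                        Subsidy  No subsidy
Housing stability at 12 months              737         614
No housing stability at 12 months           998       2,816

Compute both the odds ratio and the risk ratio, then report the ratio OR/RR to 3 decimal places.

Reading the table with exposure as columns: a = 737 (Subsidy, case), b = 998 (Subsidy, non-case), c = 614 (No subsidy, case), d = 2816.
OR = (737·2816)/(998·614) = 2075392/612772 = 3.38689
Risk in exposed = 737/1735 = 0.42478; risk in unexposed = 614/3430 = 0.17901; RR = 2.37298
OR/RR = 3.38689 / 2.37298 = 1.42727
The outcome is not rare, so the OR lies further from 1 than the RR.

1.427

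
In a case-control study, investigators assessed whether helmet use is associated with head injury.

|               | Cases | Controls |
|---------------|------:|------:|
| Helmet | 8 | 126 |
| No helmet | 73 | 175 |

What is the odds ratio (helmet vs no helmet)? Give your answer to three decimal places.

Cells: a = 8, b = 126, c = 73, d = 175.
OR = (a·d)/(b·c) = (8 × 175) / (126 × 73) = 1400 / 9198 = 0.15221
Exposure is associated with lower odds of head injury (OR = 0.15 < 1).

0.152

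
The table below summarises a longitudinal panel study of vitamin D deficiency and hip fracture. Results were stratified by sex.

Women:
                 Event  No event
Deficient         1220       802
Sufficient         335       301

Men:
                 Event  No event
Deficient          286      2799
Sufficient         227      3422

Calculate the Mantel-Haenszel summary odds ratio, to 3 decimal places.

1.451

OR_MH = Σ(aᵢdᵢ/nᵢ) / Σ(bᵢcᵢ/nᵢ), where nᵢ is the stratum total.
Stratum 1 (Women): n = 2658; a·d/n = 1220·301/2658 = 138.1565; b·c/n = 802·335/2658 = 101.0798
Stratum 2 (Men): n = 6734; a·d/n = 286·3422/6734 = 145.3359; b·c/n = 2799·227/6734 = 94.3530
OR_MH = (138.1565 + 145.3359) / (101.0798 + 94.3530) = 283.4924 / 195.4327 = 1.45059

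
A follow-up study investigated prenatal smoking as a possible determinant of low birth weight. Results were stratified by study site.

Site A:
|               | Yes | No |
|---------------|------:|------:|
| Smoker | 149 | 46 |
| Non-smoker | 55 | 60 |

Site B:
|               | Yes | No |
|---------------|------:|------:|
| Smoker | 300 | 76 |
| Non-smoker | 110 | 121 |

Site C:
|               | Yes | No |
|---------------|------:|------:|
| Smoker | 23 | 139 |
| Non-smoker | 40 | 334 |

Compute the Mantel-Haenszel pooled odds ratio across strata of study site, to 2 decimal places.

3.19

OR_MH = Σ(aᵢdᵢ/nᵢ) / Σ(bᵢcᵢ/nᵢ), where nᵢ is the stratum total.
Stratum 1 (Site A): n = 310; a·d/n = 149·60/310 = 28.8387; b·c/n = 46·55/310 = 8.1613
Stratum 2 (Site B): n = 607; a·d/n = 300·121/607 = 59.8023; b·c/n = 76·110/607 = 13.7727
Stratum 3 (Site C): n = 536; a·d/n = 23·334/536 = 14.3321; b·c/n = 139·40/536 = 10.3731
OR_MH = (28.8387 + 59.8023 + 14.3321) / (8.1613 + 13.7727 + 10.3731) = 102.9731 / 32.3071 = 3.18732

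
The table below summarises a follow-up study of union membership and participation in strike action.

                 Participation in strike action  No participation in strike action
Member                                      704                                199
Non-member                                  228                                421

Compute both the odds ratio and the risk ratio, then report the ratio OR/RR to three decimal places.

Cells: a = 704, b = 199, c = 228, d = 421.
OR = (704·421)/(199·228) = 296384/45372 = 6.53231
Risk in exposed = 704/903 = 0.77962; risk in unexposed = 228/649 = 0.35131; RR = 2.21919
OR/RR = 6.53231 / 2.21919 = 2.94355
The outcome is not rare, so the OR lies further from 1 than the RR.

2.944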